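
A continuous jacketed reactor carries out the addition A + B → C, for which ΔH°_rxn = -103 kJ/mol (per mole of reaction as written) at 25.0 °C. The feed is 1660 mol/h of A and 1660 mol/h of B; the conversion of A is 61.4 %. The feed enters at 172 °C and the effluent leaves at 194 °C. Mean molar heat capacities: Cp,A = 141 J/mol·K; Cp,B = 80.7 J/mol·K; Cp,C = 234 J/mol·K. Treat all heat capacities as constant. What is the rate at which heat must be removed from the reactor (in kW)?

Extent of reaction ξ = 0.614 × 1660 = 1019.2 mol/h
Reaction term: ξ·ΔH°_rxn = 1019.2 × -103 = -104980 kJ/h
Sensible, feed 172→25 °C: -54099 kJ/h
Outlet flows (mol/h): A 640.76, B 640.76, C 1019.2
Sensible, products 25→194 °C: 64314 kJ/h
Q = ΔH = -94767 kJ/h = -26.324 kW
Heat removed = 26.324 kW

Q_out = 26.3 kW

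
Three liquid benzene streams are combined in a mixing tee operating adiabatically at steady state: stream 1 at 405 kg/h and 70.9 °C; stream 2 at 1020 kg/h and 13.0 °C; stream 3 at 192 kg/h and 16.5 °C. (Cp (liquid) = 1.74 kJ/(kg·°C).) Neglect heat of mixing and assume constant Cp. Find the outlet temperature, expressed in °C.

Energy balance with Q = 0: Σ ṁᵢCp,ᵢ(T_out − Tᵢ) = 0
T_out = Σ ṁᵢCp,ᵢTᵢ / Σ ṁᵢCp,ᵢ
      = 78548 / 2813.6 = 27.917 °C

T_out = 27.9 °C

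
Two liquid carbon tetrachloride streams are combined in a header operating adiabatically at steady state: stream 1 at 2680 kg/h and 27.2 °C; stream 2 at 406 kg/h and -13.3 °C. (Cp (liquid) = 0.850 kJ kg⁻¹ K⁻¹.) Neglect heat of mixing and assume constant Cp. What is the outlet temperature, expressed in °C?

T_out = 21.9 °C

No heat crosses the boundary, so H_out = H_in.
Σ ṁᵢCp,ᵢTᵢ = 2680×0.850×27.2 + 406×0.850×-13.3 = 57372
Σ ṁᵢCp,ᵢ = 2680×0.850 + 406×0.850 = 2623.1
T_out = 57372 / 2623.1 = 21.872 °C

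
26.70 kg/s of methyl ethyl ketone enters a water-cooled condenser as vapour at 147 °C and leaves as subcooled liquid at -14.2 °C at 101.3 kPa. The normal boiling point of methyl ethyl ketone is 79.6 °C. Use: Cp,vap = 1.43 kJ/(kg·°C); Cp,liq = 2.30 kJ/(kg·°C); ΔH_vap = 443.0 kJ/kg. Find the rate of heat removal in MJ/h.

Q_c = 72600 MJ/h

vapour 147→79.6 °C: -96.382 kJ/kg
condensation at 79.6 °C: -443 kJ/kg
liquid 79.6→-14.2 °C: -215.74 kJ/kg
Δh = -96.382 + -443 + -215.74 = -755.12 kJ/kg
Q = ṁ·Δh = 26.70 kg/s × -755.12 kJ/kg = -20162 kJ/s
|Q| = 20162 kW = 72582 MJ/h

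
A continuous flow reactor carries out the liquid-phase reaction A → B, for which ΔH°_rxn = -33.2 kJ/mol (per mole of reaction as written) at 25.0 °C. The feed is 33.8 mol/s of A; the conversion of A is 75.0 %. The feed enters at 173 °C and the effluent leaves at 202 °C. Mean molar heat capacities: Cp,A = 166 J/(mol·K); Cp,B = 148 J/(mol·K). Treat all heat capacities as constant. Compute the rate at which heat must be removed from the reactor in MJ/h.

Q_out = 2730 MJ/h

Extent of reaction ξ = 0.750 × 33.8 = 25.35 mol/s
Reaction term: ξ·ΔH°_rxn = 25.35 × -33.2 = -841.62 kJ/s
Sensible, feed 173→25 °C: -830.4 kJ/s
Outlet flows (mol/s): A 8.45, B 25.35
Sensible, products 25→202 °C: 912.35 kJ/s
Q = ΔH = -759.67 kJ/s = -759.67 kW
Heat removed = 2734.8 MJ/h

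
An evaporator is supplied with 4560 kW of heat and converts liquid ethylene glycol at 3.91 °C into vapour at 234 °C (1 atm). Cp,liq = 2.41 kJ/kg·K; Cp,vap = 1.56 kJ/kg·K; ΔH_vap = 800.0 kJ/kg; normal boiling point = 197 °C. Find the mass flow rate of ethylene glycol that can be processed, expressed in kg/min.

Δh = 2.41×(197−3.91) + 800.0 + 1.56×(234−197) = 1323.1 kJ/kg
Q = 4560 kW = 4560 kJ/s = 273600 kJ/min
ṁ = Q/Δh = 273600 / 1323.1 = 206.79 kg/min

ṁ = 207 kg/min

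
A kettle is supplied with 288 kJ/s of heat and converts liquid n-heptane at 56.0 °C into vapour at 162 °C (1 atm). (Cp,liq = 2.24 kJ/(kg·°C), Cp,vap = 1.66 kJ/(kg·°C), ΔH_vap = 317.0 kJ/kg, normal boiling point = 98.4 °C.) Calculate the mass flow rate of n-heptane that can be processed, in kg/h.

ṁ = 2000 kg/h

Δh = 2.24×(98.4−56.0) + 317.0 + 1.66×(162−98.4) = 517.55 kJ/kg
Q = 288 kJ/s = 288 kJ/s = 1.0368e+06 kJ/h
ṁ = Q/Δh = 1.0368e+06 / 517.55 = 2003.3 kg/h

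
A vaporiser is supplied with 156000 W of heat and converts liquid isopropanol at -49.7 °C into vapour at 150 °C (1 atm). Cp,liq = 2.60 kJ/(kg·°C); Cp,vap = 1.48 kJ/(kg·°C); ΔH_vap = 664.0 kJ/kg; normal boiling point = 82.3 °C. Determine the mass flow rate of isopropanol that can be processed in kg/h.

ṁ = 507 kg/h

Δh = 2.60×(82.3−-49.7) + 664.0 + 1.48×(150−82.3) = 1107.4 kJ/kg
Q = 156000 W = 156 kJ/s = 561600 kJ/h
ṁ = Q/Δh = 561600 / 1107.4 = 507.14 kg/h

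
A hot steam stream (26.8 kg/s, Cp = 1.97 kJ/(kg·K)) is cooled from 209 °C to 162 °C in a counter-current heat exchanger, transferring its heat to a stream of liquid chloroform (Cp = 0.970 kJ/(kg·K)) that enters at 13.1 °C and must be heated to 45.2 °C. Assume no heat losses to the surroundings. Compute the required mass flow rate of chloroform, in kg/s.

ṁ_c = 79.7 kg/s

Heat released by hot stream: Q = 26.8 × 1.97 × (209 − 162) = 2481.4 kJ/s
Energy balance on cold side (adiabatic exchanger): Q = ṁ_c·Cp_c·(T_c,out − T_c,in)
ṁ_c = 2481.4 / [0.970 × (45.2 − 13.1)] = 79.693 kg/s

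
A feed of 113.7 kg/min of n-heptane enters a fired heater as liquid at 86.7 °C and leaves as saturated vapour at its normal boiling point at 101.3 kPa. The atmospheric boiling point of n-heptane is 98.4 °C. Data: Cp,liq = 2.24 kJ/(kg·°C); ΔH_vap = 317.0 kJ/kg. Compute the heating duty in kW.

Q = 650 kW

liquid 86.7→98.4 °C: 26.208 kJ/kg
vaporisation at 98.4 °C: 317 kJ/kg
Δh = 26.208 + 317 = 343.21 kJ/kg
Q = ṁ·Δh = 113.7 kg/min × 343.21 kJ/kg = 39023 kJ/min
|Q| = 650.38 kW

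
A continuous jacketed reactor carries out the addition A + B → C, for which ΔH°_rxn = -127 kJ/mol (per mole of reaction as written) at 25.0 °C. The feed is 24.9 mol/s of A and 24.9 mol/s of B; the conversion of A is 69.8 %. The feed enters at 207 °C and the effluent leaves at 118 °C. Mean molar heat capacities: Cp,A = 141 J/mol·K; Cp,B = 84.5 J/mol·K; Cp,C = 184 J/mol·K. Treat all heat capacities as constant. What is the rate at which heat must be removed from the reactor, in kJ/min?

Q_out = 166000 kJ/min

Extent of reaction ξ = 0.698 × 24.9 = 17.38 mol/s
Reaction term: ξ·ΔH°_rxn = 17.38 × -127 = -2207.3 kJ/s
Sensible, feed 207→25 °C: -1021.9 kJ/s
Outlet flows (mol/s): A 7.5198, B 7.5198, C 17.38
Sensible, products 25→118 °C: 455.11 kJ/s
Q = ΔH = -2774.1 kJ/s = -2774.1 kW
Heat removed = 166450 kJ/min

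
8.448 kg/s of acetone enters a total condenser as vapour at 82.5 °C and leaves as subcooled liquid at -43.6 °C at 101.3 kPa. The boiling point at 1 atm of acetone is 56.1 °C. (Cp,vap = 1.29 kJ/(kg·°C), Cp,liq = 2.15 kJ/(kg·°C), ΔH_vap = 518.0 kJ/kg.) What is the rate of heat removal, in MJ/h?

vapour 82.5→56.1 °C: -34.056 kJ/kg
condensation at 56.1 °C: -518 kJ/kg
liquid 56.1→-43.6 °C: -214.35 kJ/kg
Δh = -34.056 + -518 + -214.35 = -766.41 kJ/kg
Q = ṁ·Δh = 8.448 kg/s × -766.41 kJ/kg = -6474.6 kJ/s
|Q| = 6474.6 kW = 23309 MJ/h

Q_c = 23300 MJ/h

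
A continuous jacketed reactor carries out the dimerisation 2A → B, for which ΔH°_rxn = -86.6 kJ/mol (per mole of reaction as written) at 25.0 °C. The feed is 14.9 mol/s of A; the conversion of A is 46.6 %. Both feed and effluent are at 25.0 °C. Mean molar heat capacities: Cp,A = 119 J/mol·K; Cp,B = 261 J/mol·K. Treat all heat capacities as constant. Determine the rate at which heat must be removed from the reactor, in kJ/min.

Q_out = 18000 kJ/min

Extent of reaction ξ = 0.466 × 14.9 / 2 = 3.4717 mol/s
Reaction term: ξ·ΔH°_rxn = 3.4717 × -86.6 = -300.65 kJ/s
Q = ΔH = -300.65 kJ/s = -300.65 kW
Heat removed = 18039 kJ/min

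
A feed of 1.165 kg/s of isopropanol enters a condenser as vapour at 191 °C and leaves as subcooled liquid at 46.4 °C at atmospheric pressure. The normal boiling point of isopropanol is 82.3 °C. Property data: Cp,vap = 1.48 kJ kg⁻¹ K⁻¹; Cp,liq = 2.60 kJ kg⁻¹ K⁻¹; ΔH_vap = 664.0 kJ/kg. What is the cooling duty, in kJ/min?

vapour 191→82.3 °C: -160.88 kJ/kg
condensation at 82.3 °C: -664 kJ/kg
liquid 82.3→46.4 °C: -93.34 kJ/kg
Δh = -160.88 + -664 + -93.34 = -918.22 kJ/kg
Q = ṁ·Δh = 1.165 kg/s × -918.22 kJ/kg = -1069.7 kJ/s
|Q| = 1069.7 kW = 64183 kJ/min

Q_c = 64200 kJ/min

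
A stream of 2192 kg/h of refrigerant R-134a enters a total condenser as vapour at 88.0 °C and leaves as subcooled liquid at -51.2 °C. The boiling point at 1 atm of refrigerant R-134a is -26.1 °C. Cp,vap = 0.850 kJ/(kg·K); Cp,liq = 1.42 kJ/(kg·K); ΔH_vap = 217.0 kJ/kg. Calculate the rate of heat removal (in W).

Q_c = 213000 W

vapour 88.0→-26.1 °C: -96.985 kJ/kg
condensation at -26.1 °C: -217 kJ/kg
liquid -26.1→-51.2 °C: -35.642 kJ/kg
Δh = -96.985 + -217 + -35.642 = -349.63 kJ/kg
Q = ṁ·Δh = 2192 kg/h × -349.63 kJ/kg = -766380 kJ/h
|Q| = 212.88 kW = 212880 W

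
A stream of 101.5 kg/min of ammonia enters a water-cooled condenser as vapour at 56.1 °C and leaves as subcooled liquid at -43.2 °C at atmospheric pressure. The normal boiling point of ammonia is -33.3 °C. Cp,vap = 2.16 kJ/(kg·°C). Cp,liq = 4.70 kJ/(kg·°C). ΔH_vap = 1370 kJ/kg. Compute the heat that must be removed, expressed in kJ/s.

vapour 56.1→-33.3 °C: -193.1 kJ/kg
condensation at -33.3 °C: -1370 kJ/kg
liquid -33.3→-43.2 °C: -46.53 kJ/kg
Δh = -193.1 + -1370 + -46.53 = -1609.6 kJ/kg
Q = ṁ·Δh = 101.5 kg/min × -1609.6 kJ/kg = -163380 kJ/min
|Q| = 2723 kW

Q_c = 2720 kJ/s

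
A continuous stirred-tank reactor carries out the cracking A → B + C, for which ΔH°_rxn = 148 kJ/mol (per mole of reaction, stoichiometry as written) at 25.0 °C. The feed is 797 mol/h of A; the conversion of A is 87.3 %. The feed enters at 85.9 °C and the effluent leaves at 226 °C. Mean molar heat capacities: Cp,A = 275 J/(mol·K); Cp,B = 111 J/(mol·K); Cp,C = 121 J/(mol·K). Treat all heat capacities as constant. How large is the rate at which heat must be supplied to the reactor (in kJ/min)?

Q_in = 2130 kJ/min

Extent of reaction ξ = 0.873 × 797 = 695.78 mol/h
Reaction term: ξ·ΔH°_rxn = 695.78 × 148 = 102980 kJ/h
Sensible, feed 85.9→25 °C: -13348 kJ/h
Outlet flows (mol/h): A 101.22, B 695.78, C 695.78
Sensible, products 25→226 °C: 38041 kJ/h
Q = ΔH = 127670 kJ/h = 35.463 kW
Heat supplied = 2127.8 kJ/min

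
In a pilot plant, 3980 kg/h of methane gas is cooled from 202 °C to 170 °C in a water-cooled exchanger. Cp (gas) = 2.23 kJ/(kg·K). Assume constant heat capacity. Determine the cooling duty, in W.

Q_c = 78900 W

Q = ṁ·Cp·ΔT = 3980 × 2.23 × (170 − 202) = -284010 kJ/h
Converting: 284010 / 3600 s = 78.892 kW
Cooling duty = 78892 W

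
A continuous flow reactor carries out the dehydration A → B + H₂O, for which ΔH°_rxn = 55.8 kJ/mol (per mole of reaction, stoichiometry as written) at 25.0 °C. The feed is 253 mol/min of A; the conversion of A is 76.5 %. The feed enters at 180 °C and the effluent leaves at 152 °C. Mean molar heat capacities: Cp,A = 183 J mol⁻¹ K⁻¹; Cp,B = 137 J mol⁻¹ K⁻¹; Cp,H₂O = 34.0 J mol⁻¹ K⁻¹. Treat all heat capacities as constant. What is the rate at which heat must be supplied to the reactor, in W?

Q_in = 153000 W

Extent of reaction ξ = 0.765 × 253 = 193.55 mol/min
Reaction term: ξ·ΔH°_rxn = 193.55 × 55.8 = 10800 kJ/min
Sensible, feed 180→25 °C: -7176.3 kJ/min
Outlet flows (mol/min): A 59.455, B 193.55, H₂O 193.55
Sensible, products 25→152 °C: 5585 kJ/min
Q = ΔH = 9208.5 kJ/min = 153.47 kW
Heat supplied = 153470 W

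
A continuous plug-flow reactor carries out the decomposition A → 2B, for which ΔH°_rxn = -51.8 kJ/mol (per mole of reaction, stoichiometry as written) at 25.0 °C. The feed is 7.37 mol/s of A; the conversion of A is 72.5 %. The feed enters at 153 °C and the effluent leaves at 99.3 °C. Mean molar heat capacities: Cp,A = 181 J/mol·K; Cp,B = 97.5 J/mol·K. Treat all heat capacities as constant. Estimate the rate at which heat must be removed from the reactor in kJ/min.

Extent of reaction ξ = 0.725 × 7.37 = 5.3433 mol/s
Reaction term: ξ·ΔH°_rxn = 5.3433 × -51.8 = -276.78 kJ/s
Sensible, feed 153→25 °C: -170.75 kJ/s
Outlet flows (mol/s): A 2.0267, B 10.687
Sensible, products 25→99.3 °C: 104.67 kJ/s
Q = ΔH = -342.86 kJ/s = -342.86 kW
Heat removed = 20571 kJ/min

Q_out = 20600 kJ/min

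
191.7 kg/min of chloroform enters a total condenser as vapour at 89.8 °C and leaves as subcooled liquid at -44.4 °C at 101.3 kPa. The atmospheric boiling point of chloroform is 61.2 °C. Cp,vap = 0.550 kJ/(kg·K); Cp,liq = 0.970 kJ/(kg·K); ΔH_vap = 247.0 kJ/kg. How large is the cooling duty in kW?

Q_c = 1170 kW

vapour 89.8→61.2 °C: -15.73 kJ/kg
condensation at 61.2 °C: -247 kJ/kg
liquid 61.2→-44.4 °C: -102.43 kJ/kg
Δh = -15.73 + -247 + -102.43 = -365.16 kJ/kg
Q = ṁ·Δh = 191.7 kg/min × -365.16 kJ/kg = -70002 kJ/min
|Q| = 1166.7 kW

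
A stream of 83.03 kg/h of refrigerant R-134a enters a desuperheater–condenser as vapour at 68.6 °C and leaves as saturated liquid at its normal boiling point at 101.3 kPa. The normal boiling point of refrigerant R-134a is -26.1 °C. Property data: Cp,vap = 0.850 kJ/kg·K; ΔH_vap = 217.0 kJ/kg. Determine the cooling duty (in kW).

vapour 68.6→-26.1 °C: -80.495 kJ/kg
condensation at -26.1 °C: -217 kJ/kg
Δh = -80.495 + -217 = -297.5 kJ/kg
Q = ṁ·Δh = 83.03 kg/h × -297.5 kJ/kg = -24701 kJ/h
|Q| = 6.8614 kW

Q_c = 6.86 kW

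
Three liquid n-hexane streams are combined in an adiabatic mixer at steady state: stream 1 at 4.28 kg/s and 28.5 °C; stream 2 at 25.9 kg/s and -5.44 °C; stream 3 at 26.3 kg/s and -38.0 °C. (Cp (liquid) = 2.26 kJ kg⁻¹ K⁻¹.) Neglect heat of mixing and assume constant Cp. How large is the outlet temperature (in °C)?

T_out = -18.0 °C

Adiabatic, steady state ⇒ Σ ṁᵢCp,ᵢ(T_out − Tᵢ) = 0
Σ ṁᵢCp,ᵢTᵢ = 4.28×2.26×28.5 + 25.9×2.26×-5.44 + 26.3×2.26×-38.0 = -2301.4
Σ ṁᵢCp,ᵢ = 4.28×2.26 + 25.9×2.26 + 26.3×2.26 = 127.64
T_out = -2301.4 / 127.64 = -18.03 °C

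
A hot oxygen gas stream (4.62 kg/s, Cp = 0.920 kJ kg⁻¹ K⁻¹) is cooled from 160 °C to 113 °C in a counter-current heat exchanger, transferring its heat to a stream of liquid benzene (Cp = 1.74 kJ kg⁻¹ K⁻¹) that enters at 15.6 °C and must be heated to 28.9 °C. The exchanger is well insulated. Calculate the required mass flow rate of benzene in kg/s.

ṁ_c = 8.63 kg/s

Heat released by hot stream: Q = 4.62 × 0.920 × (160 − 113) = 199.77 kJ/s
Energy balance on cold side (adiabatic exchanger): Q = ṁ_c·Cp_c·(T_c,out − T_c,in)
ṁ_c = 199.77 / [1.74 × (28.9 − 15.6)] = 8.6323 kg/s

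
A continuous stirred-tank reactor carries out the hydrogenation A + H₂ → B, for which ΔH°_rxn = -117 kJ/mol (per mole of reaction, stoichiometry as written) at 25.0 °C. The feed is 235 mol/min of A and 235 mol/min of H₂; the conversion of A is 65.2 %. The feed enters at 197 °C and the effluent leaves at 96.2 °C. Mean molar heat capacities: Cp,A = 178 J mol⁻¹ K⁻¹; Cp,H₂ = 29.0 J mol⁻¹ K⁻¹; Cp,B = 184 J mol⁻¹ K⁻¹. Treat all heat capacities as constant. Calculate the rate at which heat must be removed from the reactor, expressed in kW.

Q_out = 385 kW

Extent of reaction ξ = 0.652 × 235 = 153.22 mol/min
Reaction term: ξ·ΔH°_rxn = 153.22 × -117 = -17927 kJ/min
Sensible, feed 197→25 °C: -8366.9 kJ/min
Outlet flows (mol/min): A 81.78, H₂ 81.78, B 153.22
Sensible, products 25→96.2 °C: 3212.6 kJ/min
Q = ΔH = -23081 kJ/min = -384.68 kW
Heat removed = 384.68 kW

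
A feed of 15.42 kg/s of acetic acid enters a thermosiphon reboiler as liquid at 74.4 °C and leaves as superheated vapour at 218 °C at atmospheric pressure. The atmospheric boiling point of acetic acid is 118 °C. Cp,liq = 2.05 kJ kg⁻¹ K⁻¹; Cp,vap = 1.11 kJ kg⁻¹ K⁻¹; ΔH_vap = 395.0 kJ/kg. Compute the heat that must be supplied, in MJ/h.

Q = 33100 MJ/h

liquid 74.4→118 °C: 89.38 kJ/kg
vaporisation at 118 °C: 395 kJ/kg
vapour 118→218 °C: 111 kJ/kg
Δh = 89.38 + 395 + 111 = 595.38 kJ/kg
Q = ṁ·Δh = 15.42 kg/s × 595.38 kJ/kg = 9180.8 kJ/s
|Q| = 9180.8 kW = 33051 MJ/h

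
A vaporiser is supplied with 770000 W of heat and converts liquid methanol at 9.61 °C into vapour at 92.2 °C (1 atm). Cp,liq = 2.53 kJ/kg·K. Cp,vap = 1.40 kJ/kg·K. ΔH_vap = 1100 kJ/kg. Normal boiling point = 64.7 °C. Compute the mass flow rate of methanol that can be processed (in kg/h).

Δh = 2.53×(64.7−9.61) + 1100 + 1.40×(92.2−64.7) = 1277.9 kJ/kg
Q = 770000 W = 770 kJ/s = 2.772e+06 kJ/h
ṁ = Q/Δh = 2.772e+06 / 1277.9 = 2169.2 kg/h

ṁ = 2170 kg/h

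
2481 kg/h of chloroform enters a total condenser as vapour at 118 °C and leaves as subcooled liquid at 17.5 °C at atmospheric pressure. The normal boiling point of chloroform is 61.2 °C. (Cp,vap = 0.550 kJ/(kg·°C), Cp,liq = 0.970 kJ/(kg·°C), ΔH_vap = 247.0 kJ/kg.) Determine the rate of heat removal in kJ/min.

Q_c = 13300 kJ/min

vapour 118→61.2 °C: -31.24 kJ/kg
condensation at 61.2 °C: -247 kJ/kg
liquid 61.2→17.5 °C: -42.389 kJ/kg
Δh = -31.24 + -247 + -42.389 = -320.63 kJ/kg
Q = ṁ·Δh = 2481 kg/h × -320.63 kJ/kg = -795480 kJ/h
|Q| = 220.97 kW = 13258 kJ/min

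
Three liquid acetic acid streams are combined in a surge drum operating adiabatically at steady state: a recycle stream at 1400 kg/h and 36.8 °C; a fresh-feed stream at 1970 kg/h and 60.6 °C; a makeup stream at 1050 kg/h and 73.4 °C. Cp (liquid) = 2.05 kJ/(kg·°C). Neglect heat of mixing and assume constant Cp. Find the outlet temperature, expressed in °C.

T_out = 56.1 °C

Energy balance with Q = 0: Σ ṁᵢCp,ᵢ(T_out − Tᵢ) = 0
T_out = Σ ṁᵢCp,ᵢTᵢ / Σ ṁᵢCp,ᵢ
      = 508340 / 9061 = 56.102 °C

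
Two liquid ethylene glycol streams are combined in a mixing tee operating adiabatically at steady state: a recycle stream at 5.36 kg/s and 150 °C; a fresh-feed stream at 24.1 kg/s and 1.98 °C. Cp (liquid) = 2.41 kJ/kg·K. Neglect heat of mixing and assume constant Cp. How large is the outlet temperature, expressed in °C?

No heat crosses the boundary, so H_out = H_in.
Σ ṁᵢCp,ᵢTᵢ = 5.36×2.41×150 + 24.1×2.41×1.98 = 2052.6
Σ ṁᵢCp,ᵢ = 5.36×2.41 + 24.1×2.41 = 70.999
T_out = 2052.6 / 70.999 = 28.911 °C

T_out = 28.9 °C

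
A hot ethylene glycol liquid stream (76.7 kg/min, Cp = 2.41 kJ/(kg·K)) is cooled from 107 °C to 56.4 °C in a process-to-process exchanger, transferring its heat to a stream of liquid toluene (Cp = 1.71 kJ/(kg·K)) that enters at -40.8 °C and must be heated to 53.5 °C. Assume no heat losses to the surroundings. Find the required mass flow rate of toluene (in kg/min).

ṁ_c = 58.0 kg/min

Heat released by hot stream: Q = 76.7 × 2.41 × (107 − 56.4) = 9353.3 kJ/min
Energy balance on cold side (adiabatic exchanger): Q = ṁ_c·Cp_c·(T_c,out − T_c,in)
ṁ_c = 9353.3 / [1.71 × (53.5 − -40.8)] = 58.004 kg/min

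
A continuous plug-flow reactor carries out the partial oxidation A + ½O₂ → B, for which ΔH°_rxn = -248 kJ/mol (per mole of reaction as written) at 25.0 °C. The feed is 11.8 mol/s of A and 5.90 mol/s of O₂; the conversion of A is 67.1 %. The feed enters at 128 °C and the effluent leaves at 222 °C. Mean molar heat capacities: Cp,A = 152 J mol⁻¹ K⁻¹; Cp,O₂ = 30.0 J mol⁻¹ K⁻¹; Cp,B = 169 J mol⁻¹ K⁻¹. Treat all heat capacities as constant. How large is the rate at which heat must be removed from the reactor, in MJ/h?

Extent of reaction ξ = 0.671 × 11.8 = 7.9178 mol/s
Reaction term: ξ·ΔH°_rxn = 7.9178 × -248 = -1963.6 kJ/s
Sensible, feed 128→25 °C: -202.97 kJ/s
Outlet flows (mol/s): A 3.8822, O₂ 1.9411, B 7.9178
Sensible, products 25→222 °C: 391.33 kJ/s
Q = ΔH = -1775.3 kJ/s = -1775.3 kW
Heat removed = 6390.9 MJ/h

Q_out = 6390 MJ/h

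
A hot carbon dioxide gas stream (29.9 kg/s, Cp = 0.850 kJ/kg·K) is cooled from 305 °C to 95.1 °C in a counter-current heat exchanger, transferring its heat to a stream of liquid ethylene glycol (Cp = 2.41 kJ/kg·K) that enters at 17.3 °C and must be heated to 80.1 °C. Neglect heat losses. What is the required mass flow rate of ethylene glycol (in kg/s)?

Heat released by hot stream: Q = 29.9 × 0.850 × (305 − 95.1) = 5334.6 kJ/s
Energy balance on cold side (adiabatic exchanger): Q = ṁ_c·Cp_c·(T_c,out − T_c,in)
ṁ_c = 5334.6 / [2.41 × (80.1 − 17.3)] = 35.247 kg/s

ṁ_c = 35.2 kg/s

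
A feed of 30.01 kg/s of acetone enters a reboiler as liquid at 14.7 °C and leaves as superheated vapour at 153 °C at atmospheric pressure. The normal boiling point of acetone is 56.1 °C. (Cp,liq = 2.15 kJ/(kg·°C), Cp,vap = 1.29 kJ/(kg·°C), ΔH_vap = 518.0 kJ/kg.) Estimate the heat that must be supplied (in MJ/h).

liquid 14.7→56.1 °C: 89.01 kJ/kg
vaporisation at 56.1 °C: 518 kJ/kg
vapour 56.1→153 °C: 125 kJ/kg
Δh = 89.01 + 518 + 125 = 732.01 kJ/kg
Q = ṁ·Δh = 30.01 kg/s × 732.01 kJ/kg = 21968 kJ/s
|Q| = 21968 kW = 79084 MJ/h

Q = 79100 MJ/h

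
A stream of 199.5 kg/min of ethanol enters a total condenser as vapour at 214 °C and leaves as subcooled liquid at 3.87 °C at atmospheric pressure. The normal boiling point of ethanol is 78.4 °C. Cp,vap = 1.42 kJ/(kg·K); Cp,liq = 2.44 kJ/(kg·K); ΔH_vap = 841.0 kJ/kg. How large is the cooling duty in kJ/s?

Q_c = 4040 kJ/s

vapour 214→78.4 °C: -192.55 kJ/kg
condensation at 78.4 °C: -841 kJ/kg
liquid 78.4→3.87 °C: -181.85 kJ/kg
Δh = -192.55 + -841 + -181.85 = -1215.4 kJ/kg
Q = ṁ·Δh = 199.5 kg/min × -1215.4 kJ/kg = -242470 kJ/min
|Q| = 4041.2 kW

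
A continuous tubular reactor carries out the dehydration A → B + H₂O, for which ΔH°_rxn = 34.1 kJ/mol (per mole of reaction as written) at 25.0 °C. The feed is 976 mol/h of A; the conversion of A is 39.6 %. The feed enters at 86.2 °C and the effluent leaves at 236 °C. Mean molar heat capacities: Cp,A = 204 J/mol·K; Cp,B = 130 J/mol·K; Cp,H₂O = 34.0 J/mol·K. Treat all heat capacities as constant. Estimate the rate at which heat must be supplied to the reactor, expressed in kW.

Extent of reaction ξ = 0.396 × 976 = 386.5 mol/h
Reaction term: ξ·ΔH°_rxn = 386.5 × 34.1 = 13180 kJ/h
Sensible, feed 86.2→25 °C: -12185 kJ/h
Outlet flows (mol/h): A 589.5, B 386.5, H₂O 386.5
Sensible, products 25→236 °C: 38749 kJ/h
Q = ΔH = 39743 kJ/h = 11.04 kW
Heat supplied = 11.04 kW

Q_in = 11.0 kW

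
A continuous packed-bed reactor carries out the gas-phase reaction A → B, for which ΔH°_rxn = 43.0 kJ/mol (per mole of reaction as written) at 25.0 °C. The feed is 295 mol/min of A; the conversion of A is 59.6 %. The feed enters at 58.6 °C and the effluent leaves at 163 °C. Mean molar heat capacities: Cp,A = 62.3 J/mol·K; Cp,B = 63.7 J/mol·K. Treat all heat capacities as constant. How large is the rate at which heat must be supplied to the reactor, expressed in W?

Q_in = 159000 W

Extent of reaction ξ = 0.596 × 295 = 175.82 mol/min
Reaction term: ξ·ΔH°_rxn = 175.82 × 43.0 = 7560.3 kJ/min
Sensible, feed 58.6→25 °C: -617.52 kJ/min
Outlet flows (mol/min): A 119.18, B 175.82
Sensible, products 25→163 °C: 2570.2 kJ/min
Q = ΔH = 9512.9 kJ/min = 158.55 kW
Heat supplied = 158550 W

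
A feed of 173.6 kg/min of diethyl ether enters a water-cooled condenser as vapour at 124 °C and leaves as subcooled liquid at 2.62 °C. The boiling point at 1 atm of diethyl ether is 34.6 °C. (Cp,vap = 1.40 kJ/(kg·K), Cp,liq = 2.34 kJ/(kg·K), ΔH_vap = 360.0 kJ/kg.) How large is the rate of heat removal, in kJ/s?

Q_c = 1620 kJ/s

vapour 124→34.6 °C: -125.16 kJ/kg
condensation at 34.6 °C: -360 kJ/kg
liquid 34.6→2.62 °C: -74.833 kJ/kg
Δh = -125.16 + -360 + -74.833 = -559.99 kJ/kg
Q = ṁ·Δh = 173.6 kg/min × -559.99 kJ/kg = -97215 kJ/min
|Q| = 1620.2 kW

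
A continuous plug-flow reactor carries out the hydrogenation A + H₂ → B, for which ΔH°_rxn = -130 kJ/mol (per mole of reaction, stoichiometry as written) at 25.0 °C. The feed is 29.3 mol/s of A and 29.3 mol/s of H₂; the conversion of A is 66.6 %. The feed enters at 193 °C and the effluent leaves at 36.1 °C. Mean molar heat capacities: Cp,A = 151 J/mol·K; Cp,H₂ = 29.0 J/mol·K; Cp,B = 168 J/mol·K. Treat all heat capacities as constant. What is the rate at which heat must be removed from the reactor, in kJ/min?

Extent of reaction ξ = 0.666 × 29.3 = 19.514 mol/s
Reaction term: ξ·ΔH°_rxn = 19.514 × -130 = -2536.8 kJ/s
Sensible, feed 193→25 °C: -886.03 kJ/s
Outlet flows (mol/s): A 9.7862, H₂ 9.7862, B 19.514
Sensible, products 25→36.1 °C: 55.942 kJ/s
Q = ΔH = -3366.9 kJ/s = -3366.9 kW
Heat removed = 202010 kJ/min

Q_out = 202000 kJ/min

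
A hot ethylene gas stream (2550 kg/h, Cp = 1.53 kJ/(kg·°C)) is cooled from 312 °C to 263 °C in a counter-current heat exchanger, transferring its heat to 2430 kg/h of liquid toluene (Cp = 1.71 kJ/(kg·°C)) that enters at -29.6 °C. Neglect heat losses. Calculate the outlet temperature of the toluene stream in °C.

T_c,out = 16.4 °C

Heat released by hot stream: Q = 2550 × 1.53 × (312 − 263) = 191170 kJ/h
Energy balance on cold side (adiabatic exchanger): Q = ṁ_c·Cp_c·(T_c,out − T_c,in)
T_c,out = -29.6 + 191170/(2430 × 1.71) = 16.407 °C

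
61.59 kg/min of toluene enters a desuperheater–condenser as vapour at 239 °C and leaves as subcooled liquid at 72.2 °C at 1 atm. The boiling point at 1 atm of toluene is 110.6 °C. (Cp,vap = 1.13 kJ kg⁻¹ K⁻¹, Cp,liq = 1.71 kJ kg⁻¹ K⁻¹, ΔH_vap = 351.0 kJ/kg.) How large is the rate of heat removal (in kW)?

Q_c = 577 kW

vapour 239→110.6 °C: -145.09 kJ/kg
condensation at 110.6 °C: -351 kJ/kg
liquid 110.6→72.2 °C: -65.664 kJ/kg
Δh = -145.09 + -351 + -65.664 = -561.76 kJ/kg
Q = ṁ·Δh = 61.59 kg/min × -561.76 kJ/kg = -34599 kJ/min
|Q| = 576.64 kW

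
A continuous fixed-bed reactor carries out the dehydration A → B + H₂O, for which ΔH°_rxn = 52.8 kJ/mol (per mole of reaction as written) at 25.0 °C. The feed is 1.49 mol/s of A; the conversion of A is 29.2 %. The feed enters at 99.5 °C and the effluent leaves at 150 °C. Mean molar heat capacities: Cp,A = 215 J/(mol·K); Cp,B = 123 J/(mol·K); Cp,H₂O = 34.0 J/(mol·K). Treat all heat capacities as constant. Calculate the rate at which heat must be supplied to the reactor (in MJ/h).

Extent of reaction ξ = 0.292 × 1.49 = 0.43508 mol/s
Reaction term: ξ·ΔH°_rxn = 0.43508 × 52.8 = 22.972 kJ/s
Sensible, feed 99.5→25 °C: -23.866 kJ/s
Outlet flows (mol/s): A 1.0549, B 0.43508, H₂O 0.43508
Sensible, products 25→150 °C: 36.889 kJ/s
Q = ΔH = 35.996 kJ/s = 35.996 kW
Heat supplied = 129.58 MJ/h

Q_in = 130 MJ/h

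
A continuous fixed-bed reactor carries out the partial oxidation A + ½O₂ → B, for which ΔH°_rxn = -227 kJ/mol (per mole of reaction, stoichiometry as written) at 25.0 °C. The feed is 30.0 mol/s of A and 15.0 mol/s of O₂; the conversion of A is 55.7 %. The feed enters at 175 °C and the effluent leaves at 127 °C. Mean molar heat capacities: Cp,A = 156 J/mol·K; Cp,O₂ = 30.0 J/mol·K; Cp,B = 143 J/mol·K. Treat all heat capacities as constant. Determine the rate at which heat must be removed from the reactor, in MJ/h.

Extent of reaction ξ = 0.557 × 30.0 = 16.71 mol/s
Reaction term: ξ·ΔH°_rxn = 16.71 × -227 = -3793.2 kJ/s
Sensible, feed 175→25 °C: -769.5 kJ/s
Outlet flows (mol/s): A 13.29, O₂ 6.645, B 16.71
Sensible, products 25→127 °C: 475.54 kJ/s
Q = ΔH = -4087.1 kJ/s = -4087.1 kW
Heat removed = 14714 MJ/h

Q_out = 14700 MJ/h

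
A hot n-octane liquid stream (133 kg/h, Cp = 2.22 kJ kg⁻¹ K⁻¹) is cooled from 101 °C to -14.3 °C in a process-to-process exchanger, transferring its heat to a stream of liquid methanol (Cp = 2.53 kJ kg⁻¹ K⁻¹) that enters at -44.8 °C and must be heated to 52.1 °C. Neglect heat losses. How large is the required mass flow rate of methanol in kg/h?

Heat released by hot stream: Q = 133 × 2.22 × (101 − -14.3) = 34043 kJ/h
Energy balance on cold side (adiabatic exchanger): Q = ṁ_c·Cp_c·(T_c,out − T_c,in)
ṁ_c = 34043 / [2.53 × (52.1 − -44.8)] = 138.86 kg/h

ṁ_c = 139 kg/h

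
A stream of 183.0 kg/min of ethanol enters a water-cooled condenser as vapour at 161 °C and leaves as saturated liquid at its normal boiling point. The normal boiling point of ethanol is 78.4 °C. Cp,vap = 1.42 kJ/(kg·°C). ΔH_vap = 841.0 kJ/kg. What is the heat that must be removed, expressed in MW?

Q_c = 2.92 MW

vapour 161→78.4 °C: -117.29 kJ/kg
condensation at 78.4 °C: -841 kJ/kg
Δh = -117.29 + -841 = -958.29 kJ/kg
Q = ṁ·Δh = 183.0 kg/min × -958.29 kJ/kg = -175370 kJ/min
|Q| = 2922.8 kW = 2.9228 MW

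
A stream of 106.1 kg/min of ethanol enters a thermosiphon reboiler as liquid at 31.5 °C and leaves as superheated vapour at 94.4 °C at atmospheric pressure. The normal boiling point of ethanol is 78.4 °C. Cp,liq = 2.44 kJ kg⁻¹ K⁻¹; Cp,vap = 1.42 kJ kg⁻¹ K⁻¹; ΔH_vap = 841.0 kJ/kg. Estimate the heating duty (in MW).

liquid 31.5→78.4 °C: 114.44 kJ/kg
vaporisation at 78.4 °C: 841 kJ/kg
vapour 78.4→94.4 °C: 22.72 kJ/kg
Δh = 114.44 + 841 + 22.72 = 978.16 kJ/kg
Q = ṁ·Δh = 106.1 kg/min × 978.16 kJ/kg = 103780 kJ/min
|Q| = 1729.7 kW = 1.7297 MW

Q = 1.73 MW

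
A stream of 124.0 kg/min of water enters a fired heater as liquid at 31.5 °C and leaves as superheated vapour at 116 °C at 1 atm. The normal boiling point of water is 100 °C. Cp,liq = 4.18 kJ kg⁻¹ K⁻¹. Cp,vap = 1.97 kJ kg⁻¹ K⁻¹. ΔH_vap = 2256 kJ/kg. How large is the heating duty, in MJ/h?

Q = 19100 MJ/h

liquid 31.5→100 °C: 286.33 kJ/kg
vaporisation at 100 °C: 2256 kJ/kg
vapour 100→116 °C: 31.52 kJ/kg
Δh = 286.33 + 2256 + 31.52 = 2573.8 kJ/kg
Q = ṁ·Δh = 124.0 kg/min × 2573.8 kJ/kg = 319160 kJ/min
|Q| = 5319.3 kW = 19149 MJ/h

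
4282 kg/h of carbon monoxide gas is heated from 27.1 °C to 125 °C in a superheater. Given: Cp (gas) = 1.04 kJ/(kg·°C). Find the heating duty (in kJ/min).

Q = ṁ·Cp·ΔT = 4282 × 1.04 × (125 − 27.1) = 435980 kJ/h
Converting: 435980 / 3600 s = 121.1 kW
Heating duty = 7266.3 kJ/min

Q = 7270 kJ/min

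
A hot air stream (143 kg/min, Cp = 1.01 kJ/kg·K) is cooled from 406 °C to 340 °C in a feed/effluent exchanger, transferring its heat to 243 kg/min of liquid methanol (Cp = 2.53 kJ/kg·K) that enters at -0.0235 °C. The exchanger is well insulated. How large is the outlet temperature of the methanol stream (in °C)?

T_c,out = 15.5 °C

Heat released by hot stream: Q = 143 × 1.01 × (406 − 340) = 9532.4 kJ/min
Energy balance on cold side (adiabatic exchanger): Q = ṁ_c·Cp_c·(T_c,out − T_c,in)
T_c,out = -0.0235 + 9532.4/(243 × 2.53) = 15.482 °C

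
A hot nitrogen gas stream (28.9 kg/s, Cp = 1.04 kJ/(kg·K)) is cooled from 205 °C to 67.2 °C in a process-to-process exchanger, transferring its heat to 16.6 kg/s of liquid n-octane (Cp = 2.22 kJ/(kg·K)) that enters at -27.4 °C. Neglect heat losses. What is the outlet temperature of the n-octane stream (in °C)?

T_c,out = 85.0 °C

Heat released by hot stream: Q = 28.9 × 1.04 × (205 − 67.2) = 4141.7 kJ/s
Energy balance on cold side (adiabatic exchanger): Q = ṁ_c·Cp_c·(T_c,out − T_c,in)
T_c,out = -27.4 + 4141.7/(16.6 × 2.22) = 84.988 °C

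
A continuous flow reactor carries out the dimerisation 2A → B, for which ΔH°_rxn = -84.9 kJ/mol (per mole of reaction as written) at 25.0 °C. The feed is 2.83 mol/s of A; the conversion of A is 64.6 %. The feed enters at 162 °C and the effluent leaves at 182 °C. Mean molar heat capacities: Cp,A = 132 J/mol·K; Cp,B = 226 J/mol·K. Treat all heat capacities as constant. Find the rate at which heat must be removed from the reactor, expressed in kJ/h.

Q_out = 272000 kJ/h

Extent of reaction ξ = 0.646 × 2.83 / 2 = 0.91409 mol/s
Reaction term: ξ·ΔH°_rxn = 0.91409 × -84.9 = -77.606 kJ/s
Sensible, feed 162→25 °C: -51.178 kJ/s
Outlet flows (mol/s): A 1.0018, B 0.91409
Sensible, products 25→182 °C: 53.195 kJ/s
Q = ΔH = -75.589 kJ/s = -75.589 kW
Heat removed = 272120 kJ/h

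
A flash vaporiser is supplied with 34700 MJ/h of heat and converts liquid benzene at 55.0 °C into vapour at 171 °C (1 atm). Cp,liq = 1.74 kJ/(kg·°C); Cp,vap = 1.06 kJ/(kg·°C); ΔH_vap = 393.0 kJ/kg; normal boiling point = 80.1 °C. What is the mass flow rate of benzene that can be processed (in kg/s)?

Δh = 1.74×(80.1−55.0) + 393.0 + 1.06×(171−80.1) = 533.03 kJ/kg
Q = 34700 MJ/h = 9638.9 kJ/s = 9638.9 kJ/s
ṁ = Q/Δh = 9638.9 / 533.03 = 18.083 kg/s

ṁ = 18.1 kg/s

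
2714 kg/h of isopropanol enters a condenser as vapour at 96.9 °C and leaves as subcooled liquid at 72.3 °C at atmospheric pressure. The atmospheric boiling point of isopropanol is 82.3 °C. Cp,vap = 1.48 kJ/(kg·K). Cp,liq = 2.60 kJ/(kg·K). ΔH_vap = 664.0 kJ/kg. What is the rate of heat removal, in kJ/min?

vapour 96.9→82.3 °C: -21.608 kJ/kg
condensation at 82.3 °C: -664 kJ/kg
liquid 82.3→72.3 °C: -26 kJ/kg
Δh = -21.608 + -664 + -26 = -711.61 kJ/kg
Q = ṁ·Δh = 2714 kg/h × -711.61 kJ/kg = -1.9313e+06 kJ/h
|Q| = 536.47 kW = 32188 kJ/min

Q_c = 32200 kJ/min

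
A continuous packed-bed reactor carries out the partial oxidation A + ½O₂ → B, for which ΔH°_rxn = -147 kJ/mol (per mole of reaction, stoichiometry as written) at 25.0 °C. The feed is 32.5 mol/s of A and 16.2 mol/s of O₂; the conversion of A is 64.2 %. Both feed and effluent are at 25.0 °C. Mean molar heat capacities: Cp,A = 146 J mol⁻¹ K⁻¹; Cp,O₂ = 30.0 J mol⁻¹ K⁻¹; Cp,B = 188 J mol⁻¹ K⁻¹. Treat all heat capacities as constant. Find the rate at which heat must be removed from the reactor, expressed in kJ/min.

Q_out = 184000 kJ/min

Extent of reaction ξ = 0.642 × 32.5 = 20.865 mol/s
Reaction term: ξ·ΔH°_rxn = 20.865 × -147 = -3067.2 kJ/s
Q = ΔH = -3067.2 kJ/s = -3067.2 kW
Heat removed = 184030 kJ/min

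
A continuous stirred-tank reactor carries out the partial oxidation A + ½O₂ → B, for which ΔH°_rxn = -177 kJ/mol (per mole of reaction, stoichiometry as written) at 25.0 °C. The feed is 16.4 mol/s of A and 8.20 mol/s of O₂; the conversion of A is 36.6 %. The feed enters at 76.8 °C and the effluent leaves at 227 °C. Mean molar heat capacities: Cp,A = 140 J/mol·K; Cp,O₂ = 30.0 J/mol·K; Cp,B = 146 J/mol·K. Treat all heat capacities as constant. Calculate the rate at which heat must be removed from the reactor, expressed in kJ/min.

Extent of reaction ξ = 0.366 × 16.4 = 6.0024 mol/s
Reaction term: ξ·ΔH°_rxn = 6.0024 × -177 = -1062.4 kJ/s
Sensible, feed 76.8→25 °C: -131.68 kJ/s
Outlet flows (mol/s): A 10.398, O₂ 5.1988, B 6.0024
Sensible, products 25→227 °C: 502.57 kJ/s
Q = ΔH = -691.53 kJ/s = -691.53 kW
Heat removed = 41492 kJ/min

Q_out = 41500 kJ/min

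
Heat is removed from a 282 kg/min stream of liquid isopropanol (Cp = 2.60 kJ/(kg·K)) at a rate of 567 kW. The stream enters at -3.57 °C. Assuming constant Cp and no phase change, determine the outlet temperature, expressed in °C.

T_out = -50.0 °C

Q = 567 kW = 34020 kJ/min
ΔT = Q/(ṁ·Cp) = 34020/(282×2.60) = 46.399 K
T_out = -3.57 − 46.399 = -49.969 °C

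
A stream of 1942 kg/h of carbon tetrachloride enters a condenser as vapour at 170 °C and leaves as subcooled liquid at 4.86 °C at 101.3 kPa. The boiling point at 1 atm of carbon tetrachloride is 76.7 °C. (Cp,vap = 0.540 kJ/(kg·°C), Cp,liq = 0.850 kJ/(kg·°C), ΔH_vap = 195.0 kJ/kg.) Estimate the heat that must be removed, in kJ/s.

Q_c = 165 kJ/s

vapour 170→76.7 °C: -50.382 kJ/kg
condensation at 76.7 °C: -195 kJ/kg
liquid 76.7→4.86 °C: -61.064 kJ/kg
Δh = -50.382 + -195 + -61.064 = -306.45 kJ/kg
Q = ṁ·Δh = 1942 kg/h × -306.45 kJ/kg = -595120 kJ/h
|Q| = 165.31 kW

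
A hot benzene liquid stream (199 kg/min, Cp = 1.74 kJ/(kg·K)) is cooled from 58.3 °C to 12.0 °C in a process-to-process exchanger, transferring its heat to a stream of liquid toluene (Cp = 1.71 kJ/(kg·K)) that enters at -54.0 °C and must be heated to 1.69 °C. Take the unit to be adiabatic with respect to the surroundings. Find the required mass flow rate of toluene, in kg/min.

Heat released by hot stream: Q = 199 × 1.74 × (58.3 − 12.0) = 16032 kJ/min
Energy balance on cold side (adiabatic exchanger): Q = ṁ_c·Cp_c·(T_c,out − T_c,in)
ṁ_c = 16032 / [1.71 × (1.69 − -54.0)] = 168.35 kg/min

ṁ_c = 168 kg/min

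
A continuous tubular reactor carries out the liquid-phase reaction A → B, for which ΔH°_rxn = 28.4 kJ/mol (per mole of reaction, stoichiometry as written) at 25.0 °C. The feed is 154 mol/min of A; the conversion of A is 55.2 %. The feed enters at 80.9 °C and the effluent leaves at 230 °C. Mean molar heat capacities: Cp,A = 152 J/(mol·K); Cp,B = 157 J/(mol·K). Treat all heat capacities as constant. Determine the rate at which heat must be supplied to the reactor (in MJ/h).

Extent of reaction ξ = 0.552 × 154 = 85.008 mol/min
Reaction term: ξ·ΔH°_rxn = 85.008 × 28.4 = 2414.2 kJ/min
Sensible, feed 80.9→25 °C: -1308.5 kJ/min
Outlet flows (mol/min): A 68.992, B 85.008
Sensible, products 25→230 °C: 4885.8 kJ/min
Q = ΔH = 5991.5 kJ/min = 99.858 kW
Heat supplied = 359.49 MJ/h

Q_in = 359 MJ/h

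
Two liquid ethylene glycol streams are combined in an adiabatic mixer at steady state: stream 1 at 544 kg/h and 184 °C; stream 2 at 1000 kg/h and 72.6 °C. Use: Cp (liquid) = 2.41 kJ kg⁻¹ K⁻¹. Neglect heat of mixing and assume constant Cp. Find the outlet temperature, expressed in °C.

Adiabatic, steady state ⇒ Σ ṁᵢCp,ᵢ(T_out − Tᵢ) = 0
Σ ṁᵢCp,ᵢTᵢ = 544×2.41×184 + 1000×2.41×72.6 = 416200
Σ ṁᵢCp,ᵢ = 544×2.41 + 1000×2.41 = 3721
T_out = 416200 / 3721 = 111.85 °C

T_out = 112 °C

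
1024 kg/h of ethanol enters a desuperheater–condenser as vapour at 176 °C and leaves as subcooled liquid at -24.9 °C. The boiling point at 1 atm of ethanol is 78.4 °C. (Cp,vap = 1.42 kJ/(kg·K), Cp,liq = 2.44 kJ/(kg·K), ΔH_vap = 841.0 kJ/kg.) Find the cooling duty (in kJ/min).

vapour 176→78.4 °C: -138.59 kJ/kg
condensation at 78.4 °C: -841 kJ/kg
liquid 78.4→-24.9 °C: -252.05 kJ/kg
Δh = -138.59 + -841 + -252.05 = -1231.6 kJ/kg
Q = ṁ·Δh = 1024 kg/h × -1231.6 kJ/kg = -1.2612e+06 kJ/h
|Q| = 350.33 kW = 21020 kJ/min

Q_c = 21000 kJ/min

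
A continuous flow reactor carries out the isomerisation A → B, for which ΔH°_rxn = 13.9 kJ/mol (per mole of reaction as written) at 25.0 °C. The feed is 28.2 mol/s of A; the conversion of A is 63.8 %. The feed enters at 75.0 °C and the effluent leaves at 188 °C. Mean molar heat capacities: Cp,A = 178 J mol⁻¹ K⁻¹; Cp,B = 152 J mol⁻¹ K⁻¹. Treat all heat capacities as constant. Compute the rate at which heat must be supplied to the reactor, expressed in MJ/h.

Q_in = 2670 MJ/h

Extent of reaction ξ = 0.638 × 28.2 = 17.992 mol/s
Reaction term: ξ·ΔH°_rxn = 17.992 × 13.9 = 250.08 kJ/s
Sensible, feed 75.0→25 °C: -250.98 kJ/s
Outlet flows (mol/s): A 10.208, B 17.992
Sensible, products 25→188 °C: 741.95 kJ/s
Q = ΔH = 741.05 kJ/s = 741.05 kW
Heat supplied = 2667.8 MJ/h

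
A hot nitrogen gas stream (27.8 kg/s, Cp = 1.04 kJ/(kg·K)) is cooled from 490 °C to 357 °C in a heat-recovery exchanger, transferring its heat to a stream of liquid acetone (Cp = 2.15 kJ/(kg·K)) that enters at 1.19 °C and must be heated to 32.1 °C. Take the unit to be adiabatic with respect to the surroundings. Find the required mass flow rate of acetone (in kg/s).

Heat released by hot stream: Q = 27.8 × 1.04 × (490 − 357) = 3845.3 kJ/s
Energy balance on cold side (adiabatic exchanger): Q = ṁ_c·Cp_c·(T_c,out − T_c,in)
ṁ_c = 3845.3 / [2.15 × (32.1 − 1.19)] = 57.862 kg/s

ṁ_c = 57.9 kg/s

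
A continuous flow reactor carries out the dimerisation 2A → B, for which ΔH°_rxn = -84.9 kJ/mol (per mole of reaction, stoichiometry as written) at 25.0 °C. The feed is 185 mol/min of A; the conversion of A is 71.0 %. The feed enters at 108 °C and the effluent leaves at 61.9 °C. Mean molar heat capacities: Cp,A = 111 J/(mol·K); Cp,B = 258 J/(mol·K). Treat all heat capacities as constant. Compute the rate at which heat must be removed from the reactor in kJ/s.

Q_out = 107 kJ/s

Extent of reaction ξ = 0.710 × 185 / 2 = 65.675 mol/min
Reaction term: ξ·ΔH°_rxn = 65.675 × -84.9 = -5575.8 kJ/min
Sensible, feed 108→25 °C: -1704.4 kJ/min
Outlet flows (mol/min): A 53.65, B 65.675
Sensible, products 25→61.9 °C: 844.98 kJ/min
Q = ΔH = -6435.2 kJ/min = -107.25 kW
Heat removed = 107.25 kJ/s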